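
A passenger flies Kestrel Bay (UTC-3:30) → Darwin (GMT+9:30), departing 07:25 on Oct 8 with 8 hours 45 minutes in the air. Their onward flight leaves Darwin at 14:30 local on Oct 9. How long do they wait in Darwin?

9 hours 20 minutes

Convert departure to UTC: 07:25 + 3:30 = 10:55 UTC on Oct 8.
Add 8 hours and 45 minutes flight time → 19:40 UTC.
Darwin is UTC+9:30, so local arrival = 19:40 + 9:30 = 05:10 on Oct 9.
Layover = 14:30 − 05:10 = 9 hours 20 minutes.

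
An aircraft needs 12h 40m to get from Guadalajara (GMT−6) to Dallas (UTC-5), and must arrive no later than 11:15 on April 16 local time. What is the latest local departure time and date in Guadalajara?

Target arrival in UTC: 11:15 + 5:00 = 16:15 on Apr 16.
Subtract 12 hours and 40 minutes → departure 03:35 UTC on Apr 16.
Guadalajara is UTC−6:00: 03:35 − 6:00 = 21:35 on Apr 15.

21:35 on Apr 15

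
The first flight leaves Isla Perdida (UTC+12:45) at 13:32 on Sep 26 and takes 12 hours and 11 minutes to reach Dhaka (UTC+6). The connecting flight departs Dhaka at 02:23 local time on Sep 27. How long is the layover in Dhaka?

Convert departure to UTC: 13:32 − 12:45 = 00:47 UTC on Sep 26.
Add 12 hours and 11 minutes flight time → 12:58 UTC.
Dhaka is UTC+6:00, so local arrival = 12:58 + 6:00 = 18:58 on Sep 26.
Layover = 02:23 − 18:58 (+1 day) = 7 hours 25 minutes.

7 hours 25 minutes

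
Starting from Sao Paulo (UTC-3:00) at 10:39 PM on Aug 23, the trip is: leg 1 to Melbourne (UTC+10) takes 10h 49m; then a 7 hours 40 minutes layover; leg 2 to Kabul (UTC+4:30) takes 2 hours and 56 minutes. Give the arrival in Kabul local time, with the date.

3:34 AM on August 25

Convert departure to UTC: 10:39 PM + 3:00 = 1:39 AM UTC on Aug 24.
Add 10 hours 49 minutes leg 1 → 12:28 PM UTC.
Add 7 hours 40 minutes layover in Melbourne → 8:08 PM UTC.
Add 2 hours 56 minutes leg 2 → 11:04 PM UTC.
Kabul is UTC+4:30, so local arrival = 11:04 PM + 4:30 = 3:34 AM on Aug 25.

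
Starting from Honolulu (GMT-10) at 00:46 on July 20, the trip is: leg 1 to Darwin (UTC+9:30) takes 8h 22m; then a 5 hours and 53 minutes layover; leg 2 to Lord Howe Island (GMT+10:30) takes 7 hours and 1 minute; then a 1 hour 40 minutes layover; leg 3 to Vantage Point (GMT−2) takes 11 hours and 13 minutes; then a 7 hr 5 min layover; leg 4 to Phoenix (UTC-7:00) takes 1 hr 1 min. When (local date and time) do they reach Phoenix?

Convert departure to UTC: 00:46 + 10:00 = 10:46 UTC on Jul 20.
Add 8 hours 22 minutes leg 1 → 19:08 UTC.
Add 5 hours and 53 minutes layover in Darwin → 01:01 UTC (Jul 21).
Add 7 hours and 1 minute leg 2 → 08:02 UTC.
Add 1 hour 40 minutes layover in Lord Howe Island → 09:42 UTC.
Add 11 hours and 13 minutes leg 3 → 20:55 UTC.
Add 7 hours and 5 minutes layover in Vantage Point → 04:00 UTC (Jul 22).
Add 1 hour and 1 minute leg 4 → 05:01 UTC.
Phoenix is UTC−7:00, so local arrival = 05:01 − 7:00 = 22:01 on Jul 21.

22:01 on July 21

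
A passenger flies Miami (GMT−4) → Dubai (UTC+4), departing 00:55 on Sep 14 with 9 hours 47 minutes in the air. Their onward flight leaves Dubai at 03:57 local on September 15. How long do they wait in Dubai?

9 hours 15 minutes

Convert departure to UTC: 00:55 + 4:00 = 04:55 UTC on Sep 14.
Add 9 hours and 47 minutes flight time → 14:42 UTC.
Dubai is UTC+4:00, so local arrival = 14:42 + 4:00 = 18:42 on Sep 14.
Layover = 03:57 − 18:42 (+1 day) = 9 hours 15 minutes.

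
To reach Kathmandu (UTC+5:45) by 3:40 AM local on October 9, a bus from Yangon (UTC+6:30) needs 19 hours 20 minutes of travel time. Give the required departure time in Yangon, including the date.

9:05 AM on October 8

Target arrival in UTC: 3:40 AM − 5:45 = 9:55 PM on Oct 8.
Subtract 19 hours and 20 minutes → departure 2:35 AM UTC on Oct 8.
Yangon is UTC+6:30: 2:35 AM + 6:30 = 9:05 AM on Oct 8.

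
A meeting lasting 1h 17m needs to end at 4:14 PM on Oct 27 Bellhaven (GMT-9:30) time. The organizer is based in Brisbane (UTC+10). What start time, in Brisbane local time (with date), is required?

Target end time in UTC: 4:14 PM + 9:30 = 1:44 AM on Oct 28.
Subtract 1 hour 17 minutes → start 12:27 AM UTC on Oct 28.
Brisbane is UTC+10:00: 12:27 AM + 10:00 = 10:27 AM on Oct 28.

10:27 AM on Oct 28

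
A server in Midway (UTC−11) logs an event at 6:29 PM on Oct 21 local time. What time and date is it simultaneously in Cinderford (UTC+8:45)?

Cinderford is 19:45 ahead of Midway.
Shift by the zone difference: 6:29 PM + 19:45 = 2:14 PM on Oct 22 in Cinderford.

2:14 PM on October 22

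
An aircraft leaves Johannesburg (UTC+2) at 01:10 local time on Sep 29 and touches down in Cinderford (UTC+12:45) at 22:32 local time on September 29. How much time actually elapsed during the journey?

10 hours 37 minutes

Departure in UTC: 01:10 − 2:00 = 23:10 on Sep 28.
Arrival in UTC: 22:32 − 12:45 = 09:47 on Sep 29.
Elapsed = 09:47 − 23:10 (+1 day) = 10 hours 37 minutes.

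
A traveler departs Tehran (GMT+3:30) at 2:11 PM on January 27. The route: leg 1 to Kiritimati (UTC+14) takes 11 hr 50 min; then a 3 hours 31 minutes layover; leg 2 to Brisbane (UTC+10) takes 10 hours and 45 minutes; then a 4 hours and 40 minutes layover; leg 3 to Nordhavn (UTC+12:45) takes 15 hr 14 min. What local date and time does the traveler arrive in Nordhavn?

9:26 PM on January 29

Convert departure to UTC: 2:11 PM − 3:30 = 10:41 AM UTC on Jan 27.
Add 11 hours 50 minutes leg 1 → 10:31 PM UTC.
Add 3 hours 31 minutes layover in Kiritimati → 2:02 AM UTC (Jan 28).
Add 10 hours 45 minutes leg 2 → 12:47 PM UTC.
Add 4 hours 40 minutes layover in Brisbane → 5:27 PM UTC.
Add 15 hours and 14 minutes leg 3 → 8:41 AM UTC (Jan 29).
Nordhavn is UTC+12:45, so local arrival = 8:41 AM + 12:45 = 9:26 PM on Jan 29.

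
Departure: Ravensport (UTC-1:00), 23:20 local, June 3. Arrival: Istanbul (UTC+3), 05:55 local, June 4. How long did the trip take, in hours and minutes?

2 hours 35 minutes

Departure in UTC: 23:20 + 1:00 = 00:20 on Jun 4.
Arrival in UTC: 05:55 − 3:00 = 02:55 on Jun 4.
Elapsed = 02:55 − 00:20 = 2 hours 35 minutes.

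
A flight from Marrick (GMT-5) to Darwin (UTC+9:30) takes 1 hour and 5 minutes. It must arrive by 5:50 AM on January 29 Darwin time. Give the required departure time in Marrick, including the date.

Target arrival in UTC: 5:50 AM − 9:30 = 8:20 PM on Jan 28.
Subtract 1 hour 5 minutes → departure 7:15 PM UTC on Jan 28.
Marrick is UTC−5:00: 7:15 PM − 5:00 = 2:15 PM on Jan 28.

2:15 PM on January 28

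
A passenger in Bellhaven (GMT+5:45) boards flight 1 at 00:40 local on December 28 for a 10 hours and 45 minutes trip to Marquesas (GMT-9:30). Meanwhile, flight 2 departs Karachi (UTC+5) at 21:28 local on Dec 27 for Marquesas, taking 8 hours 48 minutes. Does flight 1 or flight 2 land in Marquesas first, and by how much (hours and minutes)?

Flight 1 in UTC: 00:40 − 5:45 = 18:55 on Dec 27.
+10 hours 45 minutes → arrive 05:40 UTC on Dec 28.
Flight 2 in UTC: 21:28 − 5:00 = 16:28 on Dec 27.
+8 hours 48 minutes → arrive 01:16 UTC on Dec 28.
Flight 2 lands earlier by 4 hours 24 minutes.

the second, by 4 hours 24 minutes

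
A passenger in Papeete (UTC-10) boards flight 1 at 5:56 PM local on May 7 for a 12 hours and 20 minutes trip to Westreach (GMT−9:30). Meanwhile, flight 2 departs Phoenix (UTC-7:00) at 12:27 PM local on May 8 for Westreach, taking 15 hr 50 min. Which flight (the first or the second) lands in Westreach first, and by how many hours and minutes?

Flight 1 in UTC: 5:56 PM + 10:00 = 3:56 AM on May 8.
+12 hours and 20 minutes → arrive 4:16 PM UTC on May 8.
Flight 2 in UTC: 12:27 PM + 7:00 = 7:27 PM on May 8.
+15 hours and 50 minutes → arrive 11:17 AM UTC on May 9.
Flight 1 lands earlier by 19 hours 1 minute.

the first, by 19 hours 1 minute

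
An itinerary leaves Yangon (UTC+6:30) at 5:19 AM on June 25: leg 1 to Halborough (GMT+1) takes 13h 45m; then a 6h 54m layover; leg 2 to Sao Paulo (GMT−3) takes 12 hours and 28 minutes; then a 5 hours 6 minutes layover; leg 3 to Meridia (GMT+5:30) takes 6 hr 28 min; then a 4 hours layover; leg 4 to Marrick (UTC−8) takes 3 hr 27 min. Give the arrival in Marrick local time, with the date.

6:57 PM on June 26

Convert departure to UTC: 5:19 AM − 6:30 = 10:49 PM UTC on Jun 24.
Add 13 hours and 45 minutes leg 1 → 12:34 PM UTC (Jun 25).
Add 6 hours 54 minutes layover in Halborough → 7:28 PM UTC.
Add 12 hours and 28 minutes leg 2 → 7:56 AM UTC (Jun 26).
Add 5 hours and 6 minutes layover in Sao Paulo → 1:02 PM UTC.
Add 6 hours and 28 minutes leg 3 → 7:30 PM UTC.
Add 4 hours layover in Meridia → 11:30 PM UTC.
Add 3 hours 27 minutes leg 4 → 2:57 AM UTC (Jun 27).
Marrick is UTC−8:00, so local arrival = 2:57 AM − 8:00 = 6:57 PM on Jun 26.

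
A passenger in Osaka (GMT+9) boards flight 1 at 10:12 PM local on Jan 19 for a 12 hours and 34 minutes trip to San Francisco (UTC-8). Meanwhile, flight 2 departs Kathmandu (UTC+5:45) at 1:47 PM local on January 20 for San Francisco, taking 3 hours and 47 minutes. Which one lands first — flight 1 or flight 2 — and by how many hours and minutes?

the first, by 10 hours 3 minutes

Flight 1 in UTC: 10:12 PM − 9:00 = 1:12 PM on Jan 19.
+12 hours 34 minutes → arrive 1:46 AM UTC on Jan 20.
Flight 2 in UTC: 1:47 PM − 5:45 = 8:02 AM on Jan 20.
+3 hours and 47 minutes → arrive 11:49 AM UTC on Jan 20.
Flight 1 lands earlier by 10 hours 3 minutes.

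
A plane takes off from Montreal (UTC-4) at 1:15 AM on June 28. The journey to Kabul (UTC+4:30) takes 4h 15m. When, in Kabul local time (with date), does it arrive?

2:00 PM on Jun 28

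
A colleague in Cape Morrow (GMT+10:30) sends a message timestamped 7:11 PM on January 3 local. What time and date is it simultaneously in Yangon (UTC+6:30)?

In UTC: 7:11 PM − 10:30 = 8:41 AM on Jan 3.
Yangon is UTC+6:30: 8:41 AM + 6:30 = 3:11 PM on Jan 3.

3:11 PM on January 3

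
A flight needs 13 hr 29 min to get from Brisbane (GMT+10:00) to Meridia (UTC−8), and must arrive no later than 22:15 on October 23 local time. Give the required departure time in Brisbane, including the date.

Target arrival in UTC: 22:15 + 8:00 = 06:15 on Oct 24.
Subtract 13 hours 29 minutes → departure 16:46 UTC on Oct 23.
Brisbane is UTC+10:00: 16:46 + 10:00 = 02:46 on Oct 24.

02:46 on October 24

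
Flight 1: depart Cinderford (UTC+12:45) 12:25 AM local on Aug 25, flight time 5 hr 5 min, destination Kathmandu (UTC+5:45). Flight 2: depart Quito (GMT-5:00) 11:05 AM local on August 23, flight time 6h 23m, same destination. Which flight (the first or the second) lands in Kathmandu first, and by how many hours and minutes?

the second, by 18 hours 17 minutes

Flight 1 in UTC: 12:25 AM − 12:45 = 11:40 AM on Aug 24.
+5 hours and 5 minutes → arrive 4:45 PM UTC on Aug 24.
Flight 2 in UTC: 11:05 AM + 5:00 = 4:05 PM on Aug 23.
+6 hours 23 minutes → arrive 10:28 PM UTC on Aug 23.
Flight 2 lands earlier by 18 hours 17 minutes.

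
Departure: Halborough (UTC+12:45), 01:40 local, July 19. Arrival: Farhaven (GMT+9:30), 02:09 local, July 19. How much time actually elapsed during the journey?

Departure in UTC: 01:40 − 12:45 = 12:55 on Jul 18.
Arrival in UTC: 02:09 − 9:30 = 16:39 on Jul 18.
Elapsed = 16:39 − 12:55 = 3 hours 44 minutes.

3 hours 44 minutes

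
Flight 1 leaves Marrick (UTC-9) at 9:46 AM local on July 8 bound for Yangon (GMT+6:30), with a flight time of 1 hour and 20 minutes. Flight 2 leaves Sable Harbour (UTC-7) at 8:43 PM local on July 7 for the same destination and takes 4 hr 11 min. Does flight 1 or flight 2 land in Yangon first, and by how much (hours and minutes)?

Flight 1 in UTC: 9:46 AM + 9:00 = 6:46 PM on Jul 8.
+1 hour 20 minutes → arrive 8:06 PM UTC on Jul 8.
Flight 2 in UTC: 8:43 PM + 7:00 = 3:43 AM on Jul 8.
+4 hours 11 minutes → arrive 7:54 AM UTC on Jul 8.
Flight 2 lands earlier by 12 hours 12 minutes.

the second, by 12 hours 12 minutes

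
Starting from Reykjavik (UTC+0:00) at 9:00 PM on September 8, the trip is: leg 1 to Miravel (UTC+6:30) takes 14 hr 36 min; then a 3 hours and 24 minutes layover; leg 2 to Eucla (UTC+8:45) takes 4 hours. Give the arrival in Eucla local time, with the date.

3:45 AM on September 10

Reykjavik is at UTC+0, so departure is already 9:00 PM UTC on Sep 8.
Add 14 hours and 36 minutes leg 1 → 11:36 AM UTC (Sep 9).
Add 3 hours and 24 minutes layover in Miravel → 3:00 PM UTC.
Add 4 hours leg 2 → 7:00 PM UTC.
Eucla is UTC+8:45, so local arrival = 7:00 PM + 8:45 = 3:45 AM on Sep 10.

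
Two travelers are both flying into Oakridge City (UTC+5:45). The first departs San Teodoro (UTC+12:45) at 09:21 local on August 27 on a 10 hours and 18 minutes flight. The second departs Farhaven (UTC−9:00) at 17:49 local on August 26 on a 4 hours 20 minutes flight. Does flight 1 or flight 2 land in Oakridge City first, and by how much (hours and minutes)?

the first, by 15 minutes

Flight 1 in UTC: 09:21 − 12:45 = 20:36 on Aug 26.
+10 hours 18 minutes → arrive 06:54 UTC on Aug 27.
Flight 2 in UTC: 17:49 + 9:00 = 02:49 on Aug 27.
+4 hours and 20 minutes → arrive 07:09 UTC on Aug 27.
Flight 1 lands earlier by 15 minutes.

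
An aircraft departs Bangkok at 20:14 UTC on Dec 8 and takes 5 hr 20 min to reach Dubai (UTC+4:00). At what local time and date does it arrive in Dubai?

Departure is given in UTC: 20:14 on Dec 8.
Add 5 hours 20 minutes → 01:34 UTC (Dec 9).
Dubai is UTC+4:00: 01:34 + 4:00 = 05:34 on Dec 9.

05:34 on December 9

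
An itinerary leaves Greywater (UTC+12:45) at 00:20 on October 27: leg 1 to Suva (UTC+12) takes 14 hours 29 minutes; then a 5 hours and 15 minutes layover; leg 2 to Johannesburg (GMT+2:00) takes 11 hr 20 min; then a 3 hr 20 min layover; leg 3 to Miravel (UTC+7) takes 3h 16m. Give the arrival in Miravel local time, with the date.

Convert departure to UTC: 00:20 − 12:45 = 11:35 UTC on Oct 26.
Add 14 hours 29 minutes leg 1 → 02:04 UTC (Oct 27).
Add 5 hours 15 minutes layover in Suva → 07:19 UTC.
Add 11 hours 20 minutes leg 2 → 18:39 UTC.
Add 3 hours and 20 minutes layover in Johannesburg → 21:59 UTC.
Add 3 hours and 16 minutes leg 3 → 01:15 UTC (Oct 28).
Miravel is UTC+7:00, so local arrival = 01:15 + 7:00 = 08:15 on Oct 28.

08:15 on October 28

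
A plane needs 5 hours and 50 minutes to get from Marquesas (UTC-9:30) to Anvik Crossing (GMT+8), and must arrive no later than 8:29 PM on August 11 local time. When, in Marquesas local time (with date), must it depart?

Target arrival in UTC: 8:29 PM − 8:00 = 12:29 PM on Aug 11.
Subtract 5 hours and 50 minutes → departure 6:39 AM UTC on Aug 11.
Marquesas is UTC−9:30: 6:39 AM − 9:30 = 9:09 PM on Aug 10.

9:09 PM on August 10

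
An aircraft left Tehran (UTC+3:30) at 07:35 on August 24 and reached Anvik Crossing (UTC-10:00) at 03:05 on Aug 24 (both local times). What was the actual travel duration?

Departure in UTC: 07:35 − 3:30 = 04:05 on Aug 24.
Arrival in UTC: 03:05 + 10:00 = 13:05 on Aug 24.
Elapsed = 13:05 − 04:05 = 9 hours.

9 hours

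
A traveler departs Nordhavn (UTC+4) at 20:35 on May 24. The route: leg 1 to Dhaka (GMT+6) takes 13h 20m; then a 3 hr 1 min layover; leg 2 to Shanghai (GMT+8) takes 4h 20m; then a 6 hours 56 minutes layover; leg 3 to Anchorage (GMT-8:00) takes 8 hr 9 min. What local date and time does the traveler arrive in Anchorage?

Convert departure to UTC: 20:35 − 4:00 = 16:35 UTC on May 24.
Add 13 hours and 20 minutes leg 1 → 05:55 UTC (May 25).
Add 3 hours and 1 minute layover in Dhaka → 08:56 UTC.
Add 4 hours and 20 minutes leg 2 → 13:16 UTC.
Add 6 hours and 56 minutes layover in Shanghai → 20:12 UTC.
Add 8 hours 9 minutes leg 3 → 04:21 UTC (May 26).
Anchorage is UTC−8:00, so local arrival = 04:21 − 8:00 = 20:21 on May 25.

20:21 on May 25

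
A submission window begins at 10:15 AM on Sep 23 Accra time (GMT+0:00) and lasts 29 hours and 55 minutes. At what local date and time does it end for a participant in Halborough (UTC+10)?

Accra is at UTC+0, so start is already 10:15 AM UTC on Sep 23.
Add 29 hours and 55 minutes duration → 4:10 PM UTC (Sep 24).
Halborough is UTC+10:00, so local end time = 4:10 PM + 10:00 = 2:10 AM on Sep 25.

2:10 AM on Sep 25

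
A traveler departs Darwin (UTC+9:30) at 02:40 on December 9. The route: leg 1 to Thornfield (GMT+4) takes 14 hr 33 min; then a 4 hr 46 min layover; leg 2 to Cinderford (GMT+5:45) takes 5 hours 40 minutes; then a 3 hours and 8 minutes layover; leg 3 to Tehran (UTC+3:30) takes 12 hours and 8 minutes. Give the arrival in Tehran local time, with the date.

Convert departure to UTC: 02:40 − 9:30 = 17:10 UTC on Dec 8.
Add 14 hours 33 minutes leg 1 → 07:43 UTC (Dec 9).
Add 4 hours 46 minutes layover in Thornfield → 12:29 UTC.
Add 5 hours 40 minutes leg 2 → 18:09 UTC.
Add 3 hours 8 minutes layover in Cinderford → 21:17 UTC.
Add 12 hours and 8 minutes leg 3 → 09:25 UTC (Dec 10).
Tehran is UTC+3:30, so local arrival = 09:25 + 3:30 = 12:55 on Dec 10.

12:55 on Dec 10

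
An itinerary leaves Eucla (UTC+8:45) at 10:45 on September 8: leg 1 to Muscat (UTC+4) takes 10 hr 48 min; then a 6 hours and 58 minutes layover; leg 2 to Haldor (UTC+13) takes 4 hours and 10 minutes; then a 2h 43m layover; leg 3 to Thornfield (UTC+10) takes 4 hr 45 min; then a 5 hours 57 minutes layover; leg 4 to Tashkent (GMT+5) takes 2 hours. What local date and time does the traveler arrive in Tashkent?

20:21 on Sep 9

Convert departure to UTC: 10:45 − 8:45 = 02:00 UTC on Sep 8.
Add 10 hours 48 minutes leg 1 → 12:48 UTC.
Add 6 hours 58 minutes layover in Muscat → 19:46 UTC.
Add 4 hours 10 minutes leg 2 → 23:56 UTC.
Add 2 hours 43 minutes layover in Haldor → 02:39 UTC (Sep 9).
Add 4 hours and 45 minutes leg 3 → 07:24 UTC.
Add 5 hours and 57 minutes layover in Thornfield → 13:21 UTC.
Add 2 hours leg 4 → 15:21 UTC.
Tashkent is UTC+5:00, so local arrival = 15:21 + 5:00 = 20:21 on Sep 9.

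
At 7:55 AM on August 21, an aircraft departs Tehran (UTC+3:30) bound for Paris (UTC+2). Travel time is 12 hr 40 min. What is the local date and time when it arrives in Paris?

Convert departure to UTC: 7:55 AM − 3:30 = 4:25 AM UTC on Aug 21.
Add 12 hours and 40 minutes travel time → 5:05 PM UTC.
Paris is UTC+2:00, so local arrival = 5:05 PM + 2:00 = 7:05 PM on Aug 21.

7:05 PM on August 21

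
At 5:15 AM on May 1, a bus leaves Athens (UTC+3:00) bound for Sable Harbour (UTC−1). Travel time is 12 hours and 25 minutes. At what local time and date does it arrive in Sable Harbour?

1:40 PM on May 1

Sable Harbour is 4:00 behind Athens.
After 12 hours and 25 minutes it is 5:40 PM in Athens.
Shift by the zone difference: 5:40 PM − 4:00 = 1:40 PM on May 1 in Sable Harbour.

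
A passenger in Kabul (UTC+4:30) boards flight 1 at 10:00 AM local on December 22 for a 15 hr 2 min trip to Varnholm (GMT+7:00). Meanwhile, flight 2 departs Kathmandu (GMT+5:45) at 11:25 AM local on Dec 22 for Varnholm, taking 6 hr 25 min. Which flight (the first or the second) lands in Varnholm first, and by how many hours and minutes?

the second, by 8 hours 27 minutes

Flight 1 in UTC: 10:00 AM − 4:30 = 5:30 AM on Dec 22.
+15 hours 2 minutes → arrive 8:32 PM UTC on Dec 22.
Flight 2 in UTC: 11:25 AM − 5:45 = 5:40 AM on Dec 22.
+6 hours 25 minutes → arrive 12:05 PM UTC on Dec 22.
Flight 2 lands earlier by 8 hours 27 minutes.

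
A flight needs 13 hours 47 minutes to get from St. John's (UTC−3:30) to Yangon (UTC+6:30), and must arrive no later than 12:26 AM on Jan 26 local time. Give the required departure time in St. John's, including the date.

Target arrival in UTC: 12:26 AM − 6:30 = 5:56 PM on Jan 25.
Subtract 13 hours and 47 minutes → departure 4:09 AM UTC on Jan 25.
St. John's is UTC−3:30: 4:09 AM − 3:30 = 12:39 AM on Jan 25.

12:39 AM on January 25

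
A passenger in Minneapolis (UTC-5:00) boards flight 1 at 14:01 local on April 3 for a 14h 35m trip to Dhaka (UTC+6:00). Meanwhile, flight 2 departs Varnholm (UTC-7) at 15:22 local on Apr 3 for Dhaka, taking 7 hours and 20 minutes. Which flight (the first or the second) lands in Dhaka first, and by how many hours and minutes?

Flight 1 in UTC: 14:01 + 5:00 = 19:01 on Apr 3.
+14 hours and 35 minutes → arrive 09:36 UTC on Apr 4.
Flight 2 in UTC: 15:22 + 7:00 = 22:22 on Apr 3.
+7 hours 20 minutes → arrive 05:42 UTC on Apr 4.
Flight 2 lands earlier by 3 hours 54 minutes.

the second, by 3 hours 54 minutes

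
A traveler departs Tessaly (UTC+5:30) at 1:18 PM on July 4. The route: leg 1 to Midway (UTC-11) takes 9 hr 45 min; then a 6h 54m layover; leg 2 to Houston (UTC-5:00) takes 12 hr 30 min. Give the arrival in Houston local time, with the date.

Convert departure to UTC: 1:18 PM − 5:30 = 7:48 AM UTC on Jul 4.
Add 9 hours 45 minutes leg 1 → 5:33 PM UTC.
Add 6 hours 54 minutes layover in Midway → 12:27 AM UTC (Jul 5).
Add 12 hours 30 minutes leg 2 → 12:57 PM UTC.
Houston is UTC−5:00, so local arrival = 12:57 PM − 5:00 = 7:57 AM on Jul 5.

7:57 AM on Jul 5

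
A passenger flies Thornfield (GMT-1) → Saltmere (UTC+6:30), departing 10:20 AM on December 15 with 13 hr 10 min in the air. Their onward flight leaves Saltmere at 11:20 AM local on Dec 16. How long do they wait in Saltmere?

4 hours 20 minutes

Convert departure to UTC: 10:20 AM + 1:00 = 11:20 AM UTC on Dec 15.
Add 13 hours and 10 minutes flight time → 12:30 AM UTC (Dec 16).
Saltmere is UTC+6:30, so local arrival = 12:30 AM + 6:30 = 7:00 AM on Dec 16.
Layover = 11:20 AM − 7:00 AM = 4 hours 20 minutes.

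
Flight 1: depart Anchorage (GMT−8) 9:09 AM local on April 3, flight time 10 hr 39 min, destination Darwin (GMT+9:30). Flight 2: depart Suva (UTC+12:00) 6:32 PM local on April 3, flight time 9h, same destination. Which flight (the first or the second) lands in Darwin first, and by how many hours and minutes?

the second, by 12 hours 16 minutes

Flight 1 in UTC: 9:09 AM + 8:00 = 5:09 PM on Apr 3.
+10 hours 39 minutes → arrive 3:48 AM UTC on Apr 4.
Flight 2 in UTC: 6:32 PM − 12:00 = 6:32 AM on Apr 3.
+9 hours → arrive 3:32 PM UTC on Apr 3.
Flight 2 lands earlier by 12 hours 16 minutes.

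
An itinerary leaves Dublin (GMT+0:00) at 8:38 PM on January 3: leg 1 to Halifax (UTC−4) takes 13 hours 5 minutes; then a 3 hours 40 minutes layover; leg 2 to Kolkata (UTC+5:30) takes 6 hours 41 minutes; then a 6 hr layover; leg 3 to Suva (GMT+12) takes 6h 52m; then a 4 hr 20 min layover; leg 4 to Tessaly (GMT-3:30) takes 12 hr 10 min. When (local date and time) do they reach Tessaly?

9:56 PM on Jan 5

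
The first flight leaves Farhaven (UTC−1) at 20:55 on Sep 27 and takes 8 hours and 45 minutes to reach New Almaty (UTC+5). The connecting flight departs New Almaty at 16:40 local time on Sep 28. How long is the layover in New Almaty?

Convert departure to UTC: 20:55 + 1:00 = 21:55 UTC on Sep 27.
Add 8 hours and 45 minutes flight time → 06:40 UTC (Sep 28).
New Almaty is UTC+5:00, so local arrival = 06:40 + 5:00 = 11:40 on Sep 28.
Layover = 16:40 − 11:40 = 5 hours.

5 hours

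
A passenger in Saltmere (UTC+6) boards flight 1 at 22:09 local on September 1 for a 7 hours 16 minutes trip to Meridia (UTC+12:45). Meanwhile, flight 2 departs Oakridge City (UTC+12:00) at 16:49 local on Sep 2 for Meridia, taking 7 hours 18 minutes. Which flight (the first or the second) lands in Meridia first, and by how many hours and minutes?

the first, by 12 hours 42 minutes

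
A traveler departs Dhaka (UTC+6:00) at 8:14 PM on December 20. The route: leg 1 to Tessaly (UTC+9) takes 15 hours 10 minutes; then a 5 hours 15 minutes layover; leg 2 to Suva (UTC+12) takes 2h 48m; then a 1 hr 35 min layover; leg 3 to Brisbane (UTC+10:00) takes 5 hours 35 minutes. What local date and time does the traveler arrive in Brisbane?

6:37 AM on Dec 22

Convert departure to UTC: 8:14 PM − 6:00 = 2:14 PM UTC on Dec 20.
Add 15 hours 10 minutes leg 1 → 5:24 AM UTC (Dec 21).
Add 5 hours and 15 minutes layover in Tessaly → 10:39 AM UTC.
Add 2 hours and 48 minutes leg 2 → 1:27 PM UTC.
Add 1 hour 35 minutes layover in Suva → 3:02 PM UTC.
Add 5 hours 35 minutes leg 3 → 8:37 PM UTC.
Brisbane is UTC+10:00, so local arrival = 8:37 PM + 10:00 = 6:37 AM on Dec 22.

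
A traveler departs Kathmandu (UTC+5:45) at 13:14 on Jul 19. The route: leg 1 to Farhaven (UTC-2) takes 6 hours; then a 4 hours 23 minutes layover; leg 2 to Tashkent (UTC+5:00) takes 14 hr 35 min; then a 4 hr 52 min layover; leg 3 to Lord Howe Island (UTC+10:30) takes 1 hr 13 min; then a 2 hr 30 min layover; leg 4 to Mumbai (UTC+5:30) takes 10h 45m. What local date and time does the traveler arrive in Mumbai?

09:17 on July 21

Convert departure to UTC: 13:14 − 5:45 = 07:29 UTC on Jul 19.
Add 6 hours leg 1 → 13:29 UTC.
Add 4 hours 23 minutes layover in Farhaven → 17:52 UTC.
Add 14 hours and 35 minutes leg 2 → 08:27 UTC (Jul 20).
Add 4 hours and 52 minutes layover in Tashkent → 13:19 UTC.
Add 1 hour and 13 minutes leg 3 → 14:32 UTC.
Add 2 hours 30 minutes layover in Lord Howe Island → 17:02 UTC.
Add 10 hours and 45 minutes leg 4 → 03:47 UTC (Jul 21).
Mumbai is UTC+5:30, so local arrival = 03:47 + 5:30 = 09:17 on Jul 21.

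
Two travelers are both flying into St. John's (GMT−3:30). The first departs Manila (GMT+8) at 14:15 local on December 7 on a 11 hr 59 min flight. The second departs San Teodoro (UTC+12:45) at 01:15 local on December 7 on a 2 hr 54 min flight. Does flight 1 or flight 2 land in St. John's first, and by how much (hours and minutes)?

the second, by 26 hours 50 minutes

Flight 1 in UTC: 14:15 − 8:00 = 06:15 on Dec 7.
+11 hours and 59 minutes → arrive 18:14 UTC on Dec 7.
Flight 2 in UTC: 01:15 − 12:45 = 12:30 on Dec 6.
+2 hours 54 minutes → arrive 15:24 UTC on Dec 6.
Flight 2 lands earlier by 26 hours 50 minutes.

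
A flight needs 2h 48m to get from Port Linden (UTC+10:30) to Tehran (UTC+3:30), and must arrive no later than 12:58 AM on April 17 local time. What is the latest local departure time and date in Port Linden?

Target arrival in UTC: 12:58 AM − 3:30 = 9:28 PM on Apr 16.
Subtract 2 hours 48 minutes → departure 6:40 PM UTC on Apr 16.
Port Linden is UTC+10:30: 6:40 PM + 10:30 = 5:10 AM on Apr 17.

5:10 AM on April 17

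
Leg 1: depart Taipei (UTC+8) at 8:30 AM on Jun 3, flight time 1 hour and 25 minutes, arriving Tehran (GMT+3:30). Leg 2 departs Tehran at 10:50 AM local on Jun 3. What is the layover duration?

5 hours 25 minutes

Convert departure to UTC: 8:30 AM − 8:00 = 12:30 AM UTC on Jun 3.
Add 1 hour 25 minutes flight time → 1:55 AM UTC.
Tehran is UTC+3:30, so local arrival = 1:55 AM + 3:30 = 5:25 AM on Jun 3.
Layover = 10:50 AM − 5:25 AM = 5 hours 25 minutes.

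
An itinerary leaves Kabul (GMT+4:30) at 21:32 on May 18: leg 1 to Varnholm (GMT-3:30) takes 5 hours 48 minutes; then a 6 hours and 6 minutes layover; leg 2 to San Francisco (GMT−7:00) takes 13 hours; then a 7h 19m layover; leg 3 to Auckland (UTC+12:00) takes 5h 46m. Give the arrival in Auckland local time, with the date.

19:01 on May 20

Convert departure to UTC: 21:32 − 4:30 = 17:02 UTC on May 18.
Add 5 hours and 48 minutes leg 1 → 22:50 UTC.
Add 6 hours 6 minutes layover in Varnholm → 04:56 UTC (May 19).
Add 13 hours leg 2 → 17:56 UTC.
Add 7 hours and 19 minutes layover in San Francisco → 01:15 UTC (May 20).
Add 5 hours and 46 minutes leg 3 → 07:01 UTC.
Auckland is UTC+12:00, so local arrival = 07:01 + 12:00 = 19:01 on May 20.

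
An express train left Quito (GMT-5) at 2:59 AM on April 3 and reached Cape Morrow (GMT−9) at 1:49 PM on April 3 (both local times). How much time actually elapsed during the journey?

14 hours 50 minutes

Departure in UTC: 2:59 AM + 5:00 = 7:59 AM on Apr 3.
Arrival in UTC: 1:49 PM + 9:00 = 10:49 PM on Apr 3.
Elapsed = 10:49 PM − 7:59 AM = 14 hours 50 minutes.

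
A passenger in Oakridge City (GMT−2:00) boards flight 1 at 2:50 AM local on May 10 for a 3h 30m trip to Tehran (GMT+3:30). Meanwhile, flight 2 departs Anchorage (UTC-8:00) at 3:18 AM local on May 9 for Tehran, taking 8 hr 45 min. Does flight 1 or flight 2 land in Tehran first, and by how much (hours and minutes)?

the second, by 12 hours 17 minutes

Flight 1 in UTC: 2:50 AM + 2:00 = 4:50 AM on May 10.
+3 hours and 30 minutes → arrive 8:20 AM UTC on May 10.
Flight 2 in UTC: 3:18 AM + 8:00 = 11:18 AM on May 9.
+8 hours 45 minutes → arrive 8:03 PM UTC on May 9.
Flight 2 lands earlier by 12 hours 17 minutes.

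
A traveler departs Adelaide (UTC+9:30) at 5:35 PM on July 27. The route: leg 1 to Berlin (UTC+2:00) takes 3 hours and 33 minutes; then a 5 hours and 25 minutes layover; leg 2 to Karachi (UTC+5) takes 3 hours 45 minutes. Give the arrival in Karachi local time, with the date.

1:48 AM on Jul 28

Convert departure to UTC: 5:35 PM − 9:30 = 8:05 AM UTC on Jul 27.
Add 3 hours and 33 minutes leg 1 → 11:38 AM UTC.
Add 5 hours 25 minutes layover in Berlin → 5:03 PM UTC.
Add 3 hours 45 minutes leg 2 → 8:48 PM UTC.
Karachi is UTC+5:00, so local arrival = 8:48 PM + 5:00 = 1:48 AM on Jul 28.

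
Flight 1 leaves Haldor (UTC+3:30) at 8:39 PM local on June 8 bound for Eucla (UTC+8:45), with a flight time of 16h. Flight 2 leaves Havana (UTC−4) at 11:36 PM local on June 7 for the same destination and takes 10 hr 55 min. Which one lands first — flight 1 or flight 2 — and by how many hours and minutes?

Flight 1 in UTC: 8:39 PM − 3:30 = 5:09 PM on Jun 8.
+16 hours → arrive 9:09 AM UTC on Jun 9.
Flight 2 in UTC: 11:36 PM + 4:00 = 3:36 AM on Jun 8.
+10 hours 55 minutes → arrive 2:31 PM UTC on Jun 8.
Flight 2 lands earlier by 18 hours 38 minutes.

the second, by 18 hours 38 minutes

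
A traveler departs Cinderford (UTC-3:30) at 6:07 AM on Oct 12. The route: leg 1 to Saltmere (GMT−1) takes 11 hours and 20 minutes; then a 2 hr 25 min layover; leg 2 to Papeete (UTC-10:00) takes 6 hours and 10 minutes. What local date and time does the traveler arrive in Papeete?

7:32 PM on October 12

Convert departure to UTC: 6:07 AM + 3:30 = 9:37 AM UTC on Oct 12.
Add 11 hours and 20 minutes leg 1 → 8:57 PM UTC.
Add 2 hours 25 minutes layover in Saltmere → 11:22 PM UTC.
Add 6 hours 10 minutes leg 2 → 5:32 AM UTC (Oct 13).
Papeete is UTC−10:00, so local arrival = 5:32 AM − 10:00 = 7:32 PM on Oct 12.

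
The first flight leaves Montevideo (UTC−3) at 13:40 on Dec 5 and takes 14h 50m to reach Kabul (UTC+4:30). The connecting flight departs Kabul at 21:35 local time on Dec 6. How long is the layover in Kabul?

9 hours 35 minutes

Convert departure to UTC: 13:40 + 3:00 = 16:40 UTC on Dec 5.
Add 14 hours and 50 minutes flight time → 07:30 UTC (Dec 6).
Kabul is UTC+4:30, so local arrival = 07:30 + 4:30 = 12:00 on Dec 6.
Layover = 21:35 − 12:00 = 9 hours 35 minutes.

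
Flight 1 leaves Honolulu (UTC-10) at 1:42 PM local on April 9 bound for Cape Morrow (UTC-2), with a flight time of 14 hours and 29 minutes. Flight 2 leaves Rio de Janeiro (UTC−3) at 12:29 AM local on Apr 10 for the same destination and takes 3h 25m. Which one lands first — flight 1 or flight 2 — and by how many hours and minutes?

Flight 1 in UTC: 1:42 PM + 10:00 = 11:42 PM on Apr 9.
+14 hours 29 minutes → arrive 2:11 PM UTC on Apr 10.
Flight 2 in UTC: 12:29 AM + 3:00 = 3:29 AM on Apr 10.
+3 hours and 25 minutes → arrive 6:54 AM UTC on Apr 10.
Flight 2 lands earlier by 7 hours 17 minutes.

the second, by 7 hours 17 minutes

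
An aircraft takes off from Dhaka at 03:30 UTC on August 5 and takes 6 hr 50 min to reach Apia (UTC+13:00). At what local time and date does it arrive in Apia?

Departure is given in UTC: 03:30 on Aug 5.
Add 6 hours and 50 minutes → 10:20 UTC.
Apia is UTC+13:00: 10:20 + 13:00 = 23:20 on Aug 5.

23:20 on August 5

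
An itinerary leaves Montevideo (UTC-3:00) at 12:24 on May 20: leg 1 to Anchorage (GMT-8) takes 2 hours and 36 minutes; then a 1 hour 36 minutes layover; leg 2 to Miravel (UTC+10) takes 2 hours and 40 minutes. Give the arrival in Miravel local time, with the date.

Convert departure to UTC: 12:24 + 3:00 = 15:24 UTC on May 20.
Add 2 hours 36 minutes leg 1 → 18:00 UTC.
Add 1 hour 36 minutes layover in Anchorage → 19:36 UTC.
Add 2 hours 40 minutes leg 2 → 22:16 UTC.
Miravel is UTC+10:00, so local arrival = 22:16 + 10:00 = 08:16 on May 21.

08:16 on May 21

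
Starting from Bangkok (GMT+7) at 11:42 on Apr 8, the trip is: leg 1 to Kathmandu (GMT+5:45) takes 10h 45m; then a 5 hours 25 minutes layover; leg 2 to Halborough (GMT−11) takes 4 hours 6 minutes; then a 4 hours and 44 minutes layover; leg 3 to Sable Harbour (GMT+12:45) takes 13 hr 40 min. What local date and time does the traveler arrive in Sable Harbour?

08:07 on April 10

Convert departure to UTC: 11:42 − 7:00 = 04:42 UTC on Apr 8.
Add 10 hours 45 minutes leg 1 → 15:27 UTC.
Add 5 hours 25 minutes layover in Kathmandu → 20:52 UTC.
Add 4 hours 6 minutes leg 2 → 00:58 UTC (Apr 9).
Add 4 hours 44 minutes layover in Halborough → 05:42 UTC.
Add 13 hours and 40 minutes leg 3 → 19:22 UTC.
Sable Harbour is UTC+12:45, so local arrival = 19:22 + 12:45 = 08:07 on Apr 10.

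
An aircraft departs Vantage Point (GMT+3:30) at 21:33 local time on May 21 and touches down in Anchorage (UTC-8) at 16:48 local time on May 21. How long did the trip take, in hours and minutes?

Departure in UTC: 21:33 − 3:30 = 18:03 on May 21.
Arrival in UTC: 16:48 + 8:00 = 00:48 on May 22.
Elapsed = 00:48 − 18:03 (+1 day) = 6 hours 45 minutes.

6 hours 45 minutes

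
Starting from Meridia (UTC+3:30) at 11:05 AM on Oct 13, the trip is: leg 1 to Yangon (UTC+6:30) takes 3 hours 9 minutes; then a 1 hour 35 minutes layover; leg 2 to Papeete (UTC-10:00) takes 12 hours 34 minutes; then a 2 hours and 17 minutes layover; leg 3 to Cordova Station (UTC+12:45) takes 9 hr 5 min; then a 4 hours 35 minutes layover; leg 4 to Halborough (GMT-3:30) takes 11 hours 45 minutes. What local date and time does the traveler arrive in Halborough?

Convert departure to UTC: 11:05 AM − 3:30 = 7:35 AM UTC on Oct 13.
Add 3 hours 9 minutes leg 1 → 10:44 AM UTC.
Add 1 hour and 35 minutes layover in Yangon → 12:19 PM UTC.
Add 12 hours and 34 minutes leg 2 → 12:53 AM UTC (Oct 14).
Add 2 hours and 17 minutes layover in Papeete → 3:10 AM UTC.
Add 9 hours 5 minutes leg 3 → 12:15 PM UTC.
Add 4 hours and 35 minutes layover in Cordova Station → 4:50 PM UTC.
Add 11 hours and 45 minutes leg 4 → 4:35 AM UTC (Oct 15).
Halborough is UTC−3:30, so local arrival = 4:35 AM − 3:30 = 1:05 AM on Oct 15.

1:05 AM on October 15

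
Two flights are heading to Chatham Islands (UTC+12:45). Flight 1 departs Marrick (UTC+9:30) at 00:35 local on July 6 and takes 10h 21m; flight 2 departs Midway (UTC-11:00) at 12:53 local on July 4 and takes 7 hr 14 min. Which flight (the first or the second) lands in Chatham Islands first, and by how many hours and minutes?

Flight 1 in UTC: 00:35 − 9:30 = 15:05 on Jul 5.
+10 hours 21 minutes → arrive 01:26 UTC on Jul 6.
Flight 2 in UTC: 12:53 + 11:00 = 23:53 on Jul 4.
+7 hours and 14 minutes → arrive 07:07 UTC on Jul 5.
Flight 2 lands earlier by 18 hours 19 minutes.

the second, by 18 hours 19 minutes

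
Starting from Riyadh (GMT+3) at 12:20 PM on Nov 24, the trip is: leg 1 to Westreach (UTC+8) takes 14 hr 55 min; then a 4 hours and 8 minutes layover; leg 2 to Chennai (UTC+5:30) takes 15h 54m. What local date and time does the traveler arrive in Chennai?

1:47 AM on November 26

Convert departure to UTC: 12:20 PM − 3:00 = 9:20 AM UTC on Nov 24.
Add 14 hours and 55 minutes leg 1 → 12:15 AM UTC (Nov 25).
Add 4 hours 8 minutes layover in Westreach → 4:23 AM UTC.
Add 15 hours 54 minutes leg 2 → 8:17 PM UTC.
Chennai is UTC+5:30, so local arrival = 8:17 PM + 5:30 = 1:47 AM on Nov 26.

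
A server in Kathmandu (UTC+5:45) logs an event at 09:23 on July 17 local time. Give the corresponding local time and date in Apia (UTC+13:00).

16:38 on Jul 17

Apia is 7:15 ahead of Kathmandu.
Shift by the zone difference: 09:23 + 7:15 = 16:38 on Jul 17 in Apia.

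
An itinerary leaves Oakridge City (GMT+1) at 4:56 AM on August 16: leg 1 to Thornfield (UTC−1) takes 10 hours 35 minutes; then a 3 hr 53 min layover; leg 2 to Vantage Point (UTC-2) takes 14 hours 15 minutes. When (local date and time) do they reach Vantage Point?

6:39 AM on August 17

Convert departure to UTC: 4:56 AM − 1:00 = 3:56 AM UTC on Aug 16.
Add 10 hours 35 minutes leg 1 → 2:31 PM UTC.
Add 3 hours 53 minutes layover in Thornfield → 6:24 PM UTC.
Add 14 hours 15 minutes leg 2 → 8:39 AM UTC (Aug 17).
Vantage Point is UTC−2:00, so local arrival = 8:39 AM − 2:00 = 6:39 AM on Aug 17.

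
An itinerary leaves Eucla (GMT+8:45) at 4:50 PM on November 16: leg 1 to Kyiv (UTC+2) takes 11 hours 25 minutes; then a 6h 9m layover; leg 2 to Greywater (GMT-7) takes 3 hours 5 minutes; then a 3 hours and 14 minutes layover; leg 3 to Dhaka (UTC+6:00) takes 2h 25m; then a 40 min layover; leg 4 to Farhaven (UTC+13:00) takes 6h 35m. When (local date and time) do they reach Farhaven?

6:38 AM on November 18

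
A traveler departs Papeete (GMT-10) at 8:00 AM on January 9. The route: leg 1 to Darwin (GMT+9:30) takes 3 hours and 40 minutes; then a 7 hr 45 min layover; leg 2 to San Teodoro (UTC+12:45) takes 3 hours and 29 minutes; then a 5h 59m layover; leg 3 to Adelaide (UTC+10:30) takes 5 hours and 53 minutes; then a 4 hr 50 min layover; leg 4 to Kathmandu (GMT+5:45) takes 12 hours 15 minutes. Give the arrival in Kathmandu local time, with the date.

7:36 PM on Jan 11

Convert departure to UTC: 8:00 AM + 10:00 = 6:00 PM UTC on Jan 9.
Add 3 hours 40 minutes leg 1 → 9:40 PM UTC.
Add 7 hours 45 minutes layover in Darwin → 5:25 AM UTC (Jan 10).
Add 3 hours 29 minutes leg 2 → 8:54 AM UTC.
Add 5 hours and 59 minutes layover in San Teodoro → 2:53 PM UTC.
Add 5 hours 53 minutes leg 3 → 8:46 PM UTC.
Add 4 hours 50 minutes layover in Adelaide → 1:36 AM UTC (Jan 11).
Add 12 hours 15 minutes leg 4 → 1:51 PM UTC.
Kathmandu is UTC+5:45, so local arrival = 1:51 PM + 5:45 = 7:36 PM on Jan 11.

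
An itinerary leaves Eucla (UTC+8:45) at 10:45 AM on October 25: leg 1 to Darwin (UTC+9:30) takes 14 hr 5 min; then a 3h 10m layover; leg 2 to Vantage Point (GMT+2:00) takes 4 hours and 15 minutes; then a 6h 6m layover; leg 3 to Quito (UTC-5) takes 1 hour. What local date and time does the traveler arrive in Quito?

1:36 AM on October 26

Convert departure to UTC: 10:45 AM − 8:45 = 2:00 AM UTC on Oct 25.
Add 14 hours and 5 minutes leg 1 → 4:05 PM UTC.
Add 3 hours 10 minutes layover in Darwin → 7:15 PM UTC.
Add 4 hours 15 minutes leg 2 → 11:30 PM UTC.
Add 6 hours 6 minutes layover in Vantage Point → 5:36 AM UTC (Oct 26).
Add 1 hour leg 3 → 6:36 AM UTC.
Quito is UTC−5:00, so local arrival = 6:36 AM − 5:00 = 1:36 AM on Oct 26.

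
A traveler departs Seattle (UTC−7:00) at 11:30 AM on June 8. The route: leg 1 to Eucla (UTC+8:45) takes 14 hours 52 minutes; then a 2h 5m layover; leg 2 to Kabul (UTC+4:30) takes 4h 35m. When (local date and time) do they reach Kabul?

8:32 PM on June 9

Convert departure to UTC: 11:30 AM + 7:00 = 6:30 PM UTC on Jun 8.
Add 14 hours 52 minutes leg 1 → 9:22 AM UTC (Jun 9).
Add 2 hours 5 minutes layover in Eucla → 11:27 AM UTC.
Add 4 hours and 35 minutes leg 2 → 4:02 PM UTC.
Kabul is UTC+4:30, so local arrival = 4:02 PM + 4:30 = 8:32 PM on Jun 9.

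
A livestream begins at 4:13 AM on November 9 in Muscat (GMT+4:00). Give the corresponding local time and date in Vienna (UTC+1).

Vienna is 3:00 behind Muscat.
Shift by the zone difference: 4:13 AM − 3:00 = 1:13 AM on Nov 9 in Vienna.

1:13 AM on November 9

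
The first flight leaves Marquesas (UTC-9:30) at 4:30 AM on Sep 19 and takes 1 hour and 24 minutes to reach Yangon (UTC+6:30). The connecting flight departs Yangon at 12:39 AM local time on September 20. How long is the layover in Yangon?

2 hours 45 minutes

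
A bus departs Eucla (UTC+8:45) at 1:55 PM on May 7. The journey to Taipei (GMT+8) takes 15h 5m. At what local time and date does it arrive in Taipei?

4:15 AM on May 8

Taipei is 0:45 behind Eucla.
After 15 hours 5 minutes it is 5:00 AM (May 8) in Eucla.
Shift by the zone difference: 5:00 AM − 0:45 = 4:15 AM on May 8 in Taipei.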